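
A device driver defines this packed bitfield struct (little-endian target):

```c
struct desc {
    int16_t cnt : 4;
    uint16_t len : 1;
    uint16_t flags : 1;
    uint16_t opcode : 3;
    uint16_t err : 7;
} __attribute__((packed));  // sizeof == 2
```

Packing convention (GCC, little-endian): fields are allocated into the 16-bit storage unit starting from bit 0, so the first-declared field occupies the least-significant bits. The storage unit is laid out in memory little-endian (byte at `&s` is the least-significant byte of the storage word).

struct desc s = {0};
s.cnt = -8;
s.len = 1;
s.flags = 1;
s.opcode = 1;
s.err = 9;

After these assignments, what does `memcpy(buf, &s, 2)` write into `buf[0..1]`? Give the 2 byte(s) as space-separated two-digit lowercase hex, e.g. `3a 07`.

78 12

cnt:4 = -8 → 0x8 << 0 → word 0x0008
len:1 = 1 → 0x1 << 4 → word 0x0018
flags:1 = 1 → 0x1 << 5 → word 0x0038
opcode:3 = 1 → 0x1 << 6 → word 0x0078
err:7 = 9 → 0x9 << 9 → word 0x1278
word = 0x1278 → little-endian bytes:
  [0]=0x78  [1]=0x12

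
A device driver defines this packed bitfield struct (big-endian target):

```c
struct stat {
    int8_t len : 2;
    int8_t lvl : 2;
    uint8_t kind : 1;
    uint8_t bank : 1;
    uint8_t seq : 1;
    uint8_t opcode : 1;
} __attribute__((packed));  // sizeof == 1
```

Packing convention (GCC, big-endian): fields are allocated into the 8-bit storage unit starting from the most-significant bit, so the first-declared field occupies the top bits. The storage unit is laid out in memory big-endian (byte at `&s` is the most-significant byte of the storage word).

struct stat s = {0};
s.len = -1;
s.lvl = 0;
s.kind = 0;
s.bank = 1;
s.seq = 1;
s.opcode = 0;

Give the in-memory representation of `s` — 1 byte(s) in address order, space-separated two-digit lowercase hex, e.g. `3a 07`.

[6+:2] len=-1 & 0x3 = 0x3; word=0xc0
[4+:2] lvl=0 & 0x3 = 0x0; word=0xc0
[3+:1] kind=0 & 0x1 = 0x0; word=0xc0
[2+:1] bank=1 & 0x1 = 0x1; word=0xc4
[1+:1] seq=1 & 0x1 = 0x1; word=0xc6
[0+:1] opcode=0 & 0x1 = 0x0; word=0xc6
word = 0xc6 → big-endian bytes:
  [0]=0xc6

c6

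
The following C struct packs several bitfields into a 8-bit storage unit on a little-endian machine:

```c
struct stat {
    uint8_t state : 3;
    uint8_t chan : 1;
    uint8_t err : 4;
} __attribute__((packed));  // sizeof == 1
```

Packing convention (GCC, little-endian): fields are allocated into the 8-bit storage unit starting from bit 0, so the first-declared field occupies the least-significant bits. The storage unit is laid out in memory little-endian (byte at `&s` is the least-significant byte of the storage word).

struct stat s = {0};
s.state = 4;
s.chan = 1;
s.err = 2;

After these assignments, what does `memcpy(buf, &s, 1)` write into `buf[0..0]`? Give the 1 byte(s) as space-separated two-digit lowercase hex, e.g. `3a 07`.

state:3 = 4 → 0x4 << 0 → word 0x04
chan:1 = 1 → 0x1 << 3 → word 0x0c
err:4 = 2 → 0x2 << 4 → word 0x2c
word = 0x2c → little-endian bytes:
  [0]=0x2c

2c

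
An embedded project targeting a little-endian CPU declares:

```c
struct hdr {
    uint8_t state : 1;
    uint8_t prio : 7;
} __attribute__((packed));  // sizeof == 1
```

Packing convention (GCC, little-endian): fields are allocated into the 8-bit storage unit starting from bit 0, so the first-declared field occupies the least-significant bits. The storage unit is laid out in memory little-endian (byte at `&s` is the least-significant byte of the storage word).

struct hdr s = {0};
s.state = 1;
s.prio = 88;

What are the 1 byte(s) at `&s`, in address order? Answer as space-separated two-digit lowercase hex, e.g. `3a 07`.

state:1 = 1 → 0x1 << 0 → word 0x01
prio:7 = 88 → 0x58 << 1 → word 0xb1
word = 0xb1 → little-endian bytes:
  [0]=0xb1

b1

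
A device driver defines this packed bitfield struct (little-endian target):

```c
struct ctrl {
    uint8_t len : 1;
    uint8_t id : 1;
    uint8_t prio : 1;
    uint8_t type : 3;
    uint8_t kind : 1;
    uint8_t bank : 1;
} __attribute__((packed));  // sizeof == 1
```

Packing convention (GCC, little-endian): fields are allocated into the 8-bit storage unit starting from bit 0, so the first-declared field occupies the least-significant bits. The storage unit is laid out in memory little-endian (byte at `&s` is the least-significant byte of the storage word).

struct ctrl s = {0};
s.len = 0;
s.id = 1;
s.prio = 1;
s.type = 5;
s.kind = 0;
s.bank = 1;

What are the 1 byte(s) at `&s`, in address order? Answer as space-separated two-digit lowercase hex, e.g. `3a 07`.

len:1 = 0 → 0x0 << 0 → word 0x00
id:1 = 1 → 0x1 << 1 → word 0x02
prio:1 = 1 → 0x1 << 2 → word 0x06
type:3 = 5 → 0x5 << 3 → word 0x2e
kind:1 = 0 → 0x0 << 6 → word 0x2e
bank:1 = 1 → 0x1 << 7 → word 0xae
word = 0xae → little-endian bytes:
  [0]=0xae

ae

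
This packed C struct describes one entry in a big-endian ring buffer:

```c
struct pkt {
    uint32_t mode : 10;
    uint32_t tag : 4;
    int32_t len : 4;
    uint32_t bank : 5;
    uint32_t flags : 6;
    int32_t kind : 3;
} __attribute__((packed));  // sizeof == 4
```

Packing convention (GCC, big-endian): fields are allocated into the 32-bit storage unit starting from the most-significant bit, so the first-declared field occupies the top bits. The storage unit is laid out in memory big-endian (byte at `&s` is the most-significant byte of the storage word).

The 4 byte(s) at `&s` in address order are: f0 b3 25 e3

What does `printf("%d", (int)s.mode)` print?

[0]=0xf0 [1]=0xb3 [2]=0x25 [3]=0xe3 (big-endian) → word 0xf0b325e3
mode:10 @ bit 22 → (0xf0b325e3>>22)&0x3ff = 0x3c2  ←
tag:4 @ bit 18 → (0xf0b325e3>>18)&0xf = 0xc
len:4 @ bit 14 → (0xf0b325e3>>14)&0xf = 0xc
bank:5 @ bit 9 → (0xf0b325e3>>9)&0x1f = 0x12
flags:6 @ bit 3 → (0xf0b325e3>>3)&0x3f = 0x3c
kind:3 @ bit 0 → (0xf0b325e3>>0)&0x7 = 0x3

962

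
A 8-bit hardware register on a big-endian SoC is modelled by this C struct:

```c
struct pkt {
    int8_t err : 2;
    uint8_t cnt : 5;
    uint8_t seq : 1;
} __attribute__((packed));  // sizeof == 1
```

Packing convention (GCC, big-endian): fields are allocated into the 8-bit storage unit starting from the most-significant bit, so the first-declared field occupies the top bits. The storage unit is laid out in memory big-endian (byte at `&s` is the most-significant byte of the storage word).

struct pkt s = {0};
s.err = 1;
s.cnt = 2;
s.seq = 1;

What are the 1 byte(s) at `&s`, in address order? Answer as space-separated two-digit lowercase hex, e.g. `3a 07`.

45

err:2 = 1 → 0x1 << 6 → word 0x40
cnt:5 = 2 → 0x2 << 1 → word 0x44
seq:1 = 1 → 0x1 << 0 → word 0x45
word = 0x45 → big-endian bytes:
  [0]=0x45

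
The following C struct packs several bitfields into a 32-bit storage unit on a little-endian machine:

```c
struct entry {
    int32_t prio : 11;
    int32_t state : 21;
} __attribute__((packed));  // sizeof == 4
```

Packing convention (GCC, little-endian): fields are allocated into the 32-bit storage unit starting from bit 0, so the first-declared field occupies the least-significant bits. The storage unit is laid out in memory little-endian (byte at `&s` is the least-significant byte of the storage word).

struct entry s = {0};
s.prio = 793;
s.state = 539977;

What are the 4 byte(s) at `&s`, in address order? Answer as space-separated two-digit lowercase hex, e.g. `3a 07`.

[0+:11] prio=793 & 0x7ff = 0x319; word=0x00000319
[11+:21] state=539977 & 0x1fffff = 0x83d49; word=0x41ea4b19
word = 0x41ea4b19 → little-endian bytes:
  [0]=0x19  [1]=0x4b  [2]=0xea  [3]=0x41

19 4b ea 41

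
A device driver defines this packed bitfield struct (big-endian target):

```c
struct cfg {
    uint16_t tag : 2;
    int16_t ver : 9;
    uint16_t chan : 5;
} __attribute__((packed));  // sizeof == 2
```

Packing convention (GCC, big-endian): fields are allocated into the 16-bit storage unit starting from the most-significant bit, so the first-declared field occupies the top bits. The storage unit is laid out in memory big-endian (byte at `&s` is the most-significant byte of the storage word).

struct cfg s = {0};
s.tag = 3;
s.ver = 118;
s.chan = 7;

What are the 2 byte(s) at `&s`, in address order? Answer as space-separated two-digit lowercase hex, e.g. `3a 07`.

[14+:2] tag=3 & 0x3 = 0x3; word=0xc000
[5+:9] ver=118 & 0x1ff = 0x76; word=0xcec0
[0+:5] chan=7 & 0x1f = 0x7; word=0xcec7
word = 0xcec7 → big-endian bytes:
  [0]=0xce  [1]=0xc7

ce c7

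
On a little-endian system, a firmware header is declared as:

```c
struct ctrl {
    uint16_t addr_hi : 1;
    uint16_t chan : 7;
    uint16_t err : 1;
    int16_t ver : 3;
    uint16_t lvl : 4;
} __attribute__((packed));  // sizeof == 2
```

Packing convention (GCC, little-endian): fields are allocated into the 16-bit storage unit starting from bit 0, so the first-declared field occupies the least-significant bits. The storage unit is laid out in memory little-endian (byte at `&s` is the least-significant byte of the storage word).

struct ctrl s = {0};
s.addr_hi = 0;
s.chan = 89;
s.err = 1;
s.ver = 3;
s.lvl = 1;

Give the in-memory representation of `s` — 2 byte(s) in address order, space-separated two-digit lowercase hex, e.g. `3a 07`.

addr_hi:1 = 0 → 0x0 << 0 → word 0x0000
chan:7 = 89 → 0x59 << 1 → word 0x00b2
err:1 = 1 → 0x1 << 8 → word 0x01b2
ver:3 = 3 → 0x3 << 9 → word 0x07b2
lvl:4 = 1 → 0x1 << 12 → word 0x17b2
word = 0x17b2 → little-endian bytes:
  [0]=0xb2  [1]=0x17

b2 17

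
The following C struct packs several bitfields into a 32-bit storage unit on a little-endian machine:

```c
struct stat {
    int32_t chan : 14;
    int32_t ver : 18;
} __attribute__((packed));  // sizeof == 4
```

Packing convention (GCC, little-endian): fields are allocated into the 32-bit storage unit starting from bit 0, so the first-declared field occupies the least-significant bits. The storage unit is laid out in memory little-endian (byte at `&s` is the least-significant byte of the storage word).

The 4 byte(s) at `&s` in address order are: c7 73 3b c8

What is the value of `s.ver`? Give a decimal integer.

-57107

[0]=0xc7 [1]=0x73 [2]=0x3b [3]=0xc8 (little-endian) → word 0xc83b73c7
chan [0+:14] = (word>>0) & 0x3fff = 13255
ver [14+:18] = (word>>14) & 0x3ffff = 205037  ←
ver signed 18b, MSB=1: 205037 - 262144 = -57107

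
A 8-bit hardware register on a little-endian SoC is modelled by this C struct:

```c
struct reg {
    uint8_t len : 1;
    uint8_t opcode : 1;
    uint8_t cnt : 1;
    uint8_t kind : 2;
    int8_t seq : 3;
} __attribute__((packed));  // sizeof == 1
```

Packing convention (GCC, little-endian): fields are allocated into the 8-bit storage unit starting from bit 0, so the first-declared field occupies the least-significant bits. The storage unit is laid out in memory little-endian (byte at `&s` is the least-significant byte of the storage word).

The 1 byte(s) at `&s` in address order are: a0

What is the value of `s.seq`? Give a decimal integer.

[0]=0xa0 (little-endian) → word 0xa0
len:1 @ bit 0 → (0xa0>>0)&0x1 = 0x0
opcode:1 @ bit 1 → (0xa0>>1)&0x1 = 0x0
cnt:1 @ bit 2 → (0xa0>>2)&0x1 = 0x0
kind:2 @ bit 3 → (0xa0>>3)&0x3 = 0x0
seq:3 @ bit 5 → (0xa0>>5)&0x7 = 0x5  ←
seq signed 3b, MSB=1: 5 - 8 = -3

-3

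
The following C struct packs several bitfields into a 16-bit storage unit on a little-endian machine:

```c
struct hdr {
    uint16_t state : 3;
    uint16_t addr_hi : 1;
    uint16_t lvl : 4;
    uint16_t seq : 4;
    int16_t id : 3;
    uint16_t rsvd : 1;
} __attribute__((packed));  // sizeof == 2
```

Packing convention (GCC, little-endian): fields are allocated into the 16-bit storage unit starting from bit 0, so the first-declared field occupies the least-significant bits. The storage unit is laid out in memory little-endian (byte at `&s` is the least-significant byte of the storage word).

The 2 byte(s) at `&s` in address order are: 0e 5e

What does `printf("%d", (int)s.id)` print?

-3

[0]=0x0e [1]=0x5e (little-endian) → word 0x5e0e
state:3 @ bit 0 → (0x5e0e>>0)&0x7 = 0x6
addr_hi:1 @ bit 3 → (0x5e0e>>3)&0x1 = 0x1
lvl:4 @ bit 4 → (0x5e0e>>4)&0xf = 0x0
seq:4 @ bit 8 → (0x5e0e>>8)&0xf = 0xe
id:3 @ bit 12 → (0x5e0e>>12)&0x7 = 0x5  ←
rsvd:1 @ bit 15 → (0x5e0e>>15)&0x1 = 0x0
id signed 3b, MSB=1: 5 - 8 = -3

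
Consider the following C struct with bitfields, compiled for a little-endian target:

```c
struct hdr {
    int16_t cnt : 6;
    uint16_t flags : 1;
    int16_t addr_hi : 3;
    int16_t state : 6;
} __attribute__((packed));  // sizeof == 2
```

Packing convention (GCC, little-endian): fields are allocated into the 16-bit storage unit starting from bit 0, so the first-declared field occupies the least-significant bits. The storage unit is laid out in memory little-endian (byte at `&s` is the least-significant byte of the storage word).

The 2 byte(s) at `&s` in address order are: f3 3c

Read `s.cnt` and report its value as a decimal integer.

[0]=0xf3 [1]=0x3c (little-endian) → word 0x3cf3
cnt:6 @ bit 0 → (0x3cf3>>0)&0x3f = 0x33  ←
flags:1 @ bit 6 → (0x3cf3>>6)&0x1 = 0x1
addr_hi:3 @ bit 7 → (0x3cf3>>7)&0x7 = 0x1
state:6 @ bit 10 → (0x3cf3>>10)&0x3f = 0xf
cnt signed 6b, MSB=1: 51 - 64 = -13

-13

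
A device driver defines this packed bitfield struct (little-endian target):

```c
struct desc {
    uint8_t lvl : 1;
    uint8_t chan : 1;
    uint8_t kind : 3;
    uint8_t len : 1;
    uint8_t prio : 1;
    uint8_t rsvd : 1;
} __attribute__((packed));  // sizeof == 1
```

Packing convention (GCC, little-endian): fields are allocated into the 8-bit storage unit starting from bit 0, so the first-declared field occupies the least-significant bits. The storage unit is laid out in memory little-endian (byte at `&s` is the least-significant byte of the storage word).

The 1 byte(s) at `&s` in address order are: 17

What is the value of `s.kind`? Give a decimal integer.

5

[0]=0x17 (little-endian) → word 0x17
lvl:1 @ bit 0 → (0x17>>0)&0x1 = 0x1
chan:1 @ bit 1 → (0x17>>1)&0x1 = 0x1
kind:3 @ bit 2 → (0x17>>2)&0x7 = 0x5  ←
len:1 @ bit 5 → (0x17>>5)&0x1 = 0x0
prio:1 @ bit 6 → (0x17>>6)&0x1 = 0x0
rsvd:1 @ bit 7 → (0x17>>7)&0x1 = 0x0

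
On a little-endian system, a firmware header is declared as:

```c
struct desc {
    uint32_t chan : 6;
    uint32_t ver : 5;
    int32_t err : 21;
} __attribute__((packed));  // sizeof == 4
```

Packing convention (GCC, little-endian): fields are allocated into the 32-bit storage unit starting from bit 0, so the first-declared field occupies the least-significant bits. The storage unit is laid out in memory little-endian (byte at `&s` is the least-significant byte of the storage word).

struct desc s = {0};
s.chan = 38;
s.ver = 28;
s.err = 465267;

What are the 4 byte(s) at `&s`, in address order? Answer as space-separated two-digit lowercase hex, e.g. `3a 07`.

chan (6b) val=38 bits=0x26 at bit 0: 0x00000026
ver (5b) val=28 bits=0x1c at bit 6: 0x00000726
err (21b) val=465267 bits=0x71973 at bit 11: 0x38cb9f26
word = 0x38cb9f26 → little-endian bytes:
  [0]=0x26  [1]=0x9f  [2]=0xcb  [3]=0x38

26 9f cb 38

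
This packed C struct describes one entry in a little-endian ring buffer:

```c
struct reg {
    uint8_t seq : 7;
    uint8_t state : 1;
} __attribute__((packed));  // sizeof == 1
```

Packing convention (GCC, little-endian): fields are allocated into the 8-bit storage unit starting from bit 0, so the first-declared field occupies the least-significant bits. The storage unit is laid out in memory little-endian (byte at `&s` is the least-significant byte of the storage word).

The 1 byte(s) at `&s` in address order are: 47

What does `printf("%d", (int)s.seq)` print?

[0]=0x47 (little-endian) → word 0x47
seq [0+:7] = (word>>0) & 0x7f = 71  ←
state [7+:1] = (word>>7) & 0x1 = 0

71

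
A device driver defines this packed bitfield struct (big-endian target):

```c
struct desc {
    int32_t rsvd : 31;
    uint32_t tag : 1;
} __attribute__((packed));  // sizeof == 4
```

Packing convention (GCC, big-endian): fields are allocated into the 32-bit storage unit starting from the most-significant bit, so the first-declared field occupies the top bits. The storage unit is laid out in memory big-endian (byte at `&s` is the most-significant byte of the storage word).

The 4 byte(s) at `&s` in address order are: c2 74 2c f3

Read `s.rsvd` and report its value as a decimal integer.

-516286855

[0]=0xc2 [1]=0x74 [2]=0x2c [3]=0xf3 (big-endian) → word 0xc2742cf3
rsvd:31 @ bit 1 → (0xc2742cf3>>1)&0x7fffffff = 0x613a1679  ←
tag:1 @ bit 0 → (0xc2742cf3>>0)&0x1 = 0x1
rsvd signed 31b, MSB=1: 1631196793 - 2147483648 = -516286855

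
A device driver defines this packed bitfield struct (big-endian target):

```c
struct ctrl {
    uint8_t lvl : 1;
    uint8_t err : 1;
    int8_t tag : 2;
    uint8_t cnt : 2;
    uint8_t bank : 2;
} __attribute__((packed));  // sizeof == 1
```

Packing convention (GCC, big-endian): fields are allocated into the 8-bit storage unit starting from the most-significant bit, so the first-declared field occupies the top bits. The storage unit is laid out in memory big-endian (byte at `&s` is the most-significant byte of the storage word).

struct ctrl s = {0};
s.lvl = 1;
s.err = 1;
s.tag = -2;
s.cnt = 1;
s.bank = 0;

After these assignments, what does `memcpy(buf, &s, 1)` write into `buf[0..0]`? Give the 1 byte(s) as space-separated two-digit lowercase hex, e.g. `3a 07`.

e4

[7+:1] lvl=1 & 0x1 = 0x1; word=0x80
[6+:1] err=1 & 0x1 = 0x1; word=0xc0
[4+:2] tag=-2 & 0x3 = 0x2; word=0xe0
[2+:2] cnt=1 & 0x3 = 0x1; word=0xe4
[0+:2] bank=0 & 0x3 = 0x0; word=0xe4
word = 0xe4 → big-endian bytes:
  [0]=0xe4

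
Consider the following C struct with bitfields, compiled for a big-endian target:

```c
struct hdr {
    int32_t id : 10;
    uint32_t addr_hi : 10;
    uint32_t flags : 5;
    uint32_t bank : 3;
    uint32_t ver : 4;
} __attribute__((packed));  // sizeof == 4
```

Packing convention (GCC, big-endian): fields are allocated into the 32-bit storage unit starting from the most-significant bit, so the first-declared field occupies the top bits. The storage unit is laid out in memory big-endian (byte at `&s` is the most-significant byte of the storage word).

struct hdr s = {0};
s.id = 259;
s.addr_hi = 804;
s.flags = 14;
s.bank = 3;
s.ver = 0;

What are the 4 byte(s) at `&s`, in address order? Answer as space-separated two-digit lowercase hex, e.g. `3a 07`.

[22+:10] id=259 & 0x3ff = 0x103; word=0x40c00000
[12+:10] addr_hi=804 & 0x3ff = 0x324; word=0x40f24000
[7+:5] flags=14 & 0x1f = 0xe; word=0x40f24700
[4+:3] bank=3 & 0x7 = 0x3; word=0x40f24730
[0+:4] ver=0 & 0xf = 0x0; word=0x40f24730
word = 0x40f24730 → big-endian bytes:
  [0]=0x40  [1]=0xf2  [2]=0x47  [3]=0x30

40 f2 47 30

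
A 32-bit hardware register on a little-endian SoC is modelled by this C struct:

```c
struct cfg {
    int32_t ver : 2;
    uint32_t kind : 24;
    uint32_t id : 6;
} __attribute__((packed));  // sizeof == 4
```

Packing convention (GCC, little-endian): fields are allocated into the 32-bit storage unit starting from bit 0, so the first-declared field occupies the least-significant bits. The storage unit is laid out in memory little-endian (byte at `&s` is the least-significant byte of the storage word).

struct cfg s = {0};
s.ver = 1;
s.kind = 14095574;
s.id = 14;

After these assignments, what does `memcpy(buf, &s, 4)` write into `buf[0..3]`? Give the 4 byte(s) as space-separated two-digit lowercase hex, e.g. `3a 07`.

59 53 5c 3b

[0+:2] ver=1 & 0x3 = 0x1; word=0x00000001
[2+:24] kind=14095574 & 0xffffff = 0xd714d6; word=0x035c5359
[26+:6] id=14 & 0x3f = 0xe; word=0x3b5c5359
word = 0x3b5c5359 → little-endian bytes:
  [0]=0x59  [1]=0x53  [2]=0x5c  [3]=0x3b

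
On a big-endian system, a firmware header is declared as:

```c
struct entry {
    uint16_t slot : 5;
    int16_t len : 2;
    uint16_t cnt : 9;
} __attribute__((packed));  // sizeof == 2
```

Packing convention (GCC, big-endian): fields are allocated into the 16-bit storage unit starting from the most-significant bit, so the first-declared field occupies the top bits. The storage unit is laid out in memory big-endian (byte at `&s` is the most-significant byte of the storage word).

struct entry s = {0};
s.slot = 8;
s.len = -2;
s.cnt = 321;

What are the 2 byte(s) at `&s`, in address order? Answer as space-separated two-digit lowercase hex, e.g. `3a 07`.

45 41

[11+:5] slot=8 & 0x1f = 0x8; word=0x4000
[9+:2] len=-2 & 0x3 = 0x2; word=0x4400
[0+:9] cnt=321 & 0x1ff = 0x141; word=0x4541
word = 0x4541 → big-endian bytes:
  [0]=0x45  [1]=0x41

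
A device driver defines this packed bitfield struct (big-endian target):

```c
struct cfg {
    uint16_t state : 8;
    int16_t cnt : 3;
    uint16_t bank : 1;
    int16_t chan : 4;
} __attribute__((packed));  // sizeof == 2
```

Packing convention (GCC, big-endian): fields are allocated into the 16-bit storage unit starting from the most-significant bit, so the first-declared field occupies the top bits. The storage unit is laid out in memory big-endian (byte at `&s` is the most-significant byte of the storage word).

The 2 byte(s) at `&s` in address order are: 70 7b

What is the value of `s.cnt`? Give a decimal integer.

[0]=0x70 [1]=0x7b (big-endian) → word 0x707b
state:8 @ bit 8 → (0x707b>>8)&0xff = 0x70
cnt:3 @ bit 5 → (0x707b>>5)&0x7 = 0x3  ←
bank:1 @ bit 4 → (0x707b>>4)&0x1 = 0x1
chan:4 @ bit 0 → (0x707b>>0)&0xf = 0xb
cnt signed 3b, MSB=0: value = 3

3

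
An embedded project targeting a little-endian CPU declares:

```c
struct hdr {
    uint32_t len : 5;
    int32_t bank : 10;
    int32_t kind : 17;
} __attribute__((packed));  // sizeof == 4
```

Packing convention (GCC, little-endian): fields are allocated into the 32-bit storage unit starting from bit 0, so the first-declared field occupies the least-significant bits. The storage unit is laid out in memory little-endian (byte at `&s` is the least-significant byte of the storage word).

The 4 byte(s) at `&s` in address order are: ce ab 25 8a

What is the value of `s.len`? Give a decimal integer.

14

[0]=0xce [1]=0xab [2]=0x25 [3]=0x8a (little-endian) → word 0x8a25abce
len:5 @ bit 0 → (0x8a25abce>>0)&0x1f = 0xe  ←
bank:10 @ bit 5 → (0x8a25abce>>5)&0x3ff = 0x15e
kind:17 @ bit 15 → (0x8a25abce>>15)&0x1ffff = 0x1144b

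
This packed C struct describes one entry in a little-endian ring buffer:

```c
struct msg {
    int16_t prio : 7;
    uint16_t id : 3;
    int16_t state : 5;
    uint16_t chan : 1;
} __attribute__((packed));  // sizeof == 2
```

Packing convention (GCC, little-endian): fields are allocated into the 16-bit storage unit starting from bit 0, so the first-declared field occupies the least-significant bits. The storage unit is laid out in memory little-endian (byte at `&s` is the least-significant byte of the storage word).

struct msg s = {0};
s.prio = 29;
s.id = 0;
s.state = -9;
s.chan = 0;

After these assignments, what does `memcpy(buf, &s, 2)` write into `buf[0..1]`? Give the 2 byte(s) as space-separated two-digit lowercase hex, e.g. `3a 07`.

prio:7 = 29 → 0x1d << 0 → word 0x001d
id:3 = 0 → 0x0 << 7 → word 0x001d
state:5 = -9 → 0x17 << 10 → word 0x5c1d
chan:1 = 0 → 0x0 << 15 → word 0x5c1d
word = 0x5c1d → little-endian bytes:
  [0]=0x1d  [1]=0x5c

1d 5c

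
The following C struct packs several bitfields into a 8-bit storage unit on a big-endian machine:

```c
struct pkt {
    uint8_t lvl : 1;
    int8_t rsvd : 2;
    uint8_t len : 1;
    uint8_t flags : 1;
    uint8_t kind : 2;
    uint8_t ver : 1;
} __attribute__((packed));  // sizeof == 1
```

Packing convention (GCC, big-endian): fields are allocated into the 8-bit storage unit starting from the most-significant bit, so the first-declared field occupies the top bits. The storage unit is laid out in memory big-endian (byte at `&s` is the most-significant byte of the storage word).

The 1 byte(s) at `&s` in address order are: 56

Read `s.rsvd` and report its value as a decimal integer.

[0]=0x56 (big-endian) → word 0x56
lvl:1 @ bit 7 → (0x56>>7)&0x1 = 0x0
rsvd:2 @ bit 5 → (0x56>>5)&0x3 = 0x2  ←
len:1 @ bit 4 → (0x56>>4)&0x1 = 0x1
flags:1 @ bit 3 → (0x56>>3)&0x1 = 0x0
kind:2 @ bit 1 → (0x56>>1)&0x3 = 0x3
ver:1 @ bit 0 → (0x56>>0)&0x1 = 0x0
rsvd signed 2b, MSB=1: 2 - 4 = -2

-2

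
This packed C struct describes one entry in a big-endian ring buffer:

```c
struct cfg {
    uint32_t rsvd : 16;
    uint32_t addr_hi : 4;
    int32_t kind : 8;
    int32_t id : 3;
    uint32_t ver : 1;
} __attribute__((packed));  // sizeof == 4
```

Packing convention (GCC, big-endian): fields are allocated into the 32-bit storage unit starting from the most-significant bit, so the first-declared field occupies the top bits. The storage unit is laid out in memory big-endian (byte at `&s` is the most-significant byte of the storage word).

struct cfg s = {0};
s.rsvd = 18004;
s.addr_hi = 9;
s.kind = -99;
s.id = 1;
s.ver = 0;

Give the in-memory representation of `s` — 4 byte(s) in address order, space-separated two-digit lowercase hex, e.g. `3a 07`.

46 54 99 d2

rsvd:16 = 18004 → 0x4654 << 16 → word 0x46540000
addr_hi:4 = 9 → 0x9 << 12 → word 0x46549000
kind:8 = -99 → 0x9d << 4 → word 0x465499d0
id:3 = 1 → 0x1 << 1 → word 0x465499d2
ver:1 = 0 → 0x0 << 0 → word 0x465499d2
word = 0x465499d2 → big-endian bytes:
  [0]=0x46  [1]=0x54  [2]=0x99  [3]=0xd2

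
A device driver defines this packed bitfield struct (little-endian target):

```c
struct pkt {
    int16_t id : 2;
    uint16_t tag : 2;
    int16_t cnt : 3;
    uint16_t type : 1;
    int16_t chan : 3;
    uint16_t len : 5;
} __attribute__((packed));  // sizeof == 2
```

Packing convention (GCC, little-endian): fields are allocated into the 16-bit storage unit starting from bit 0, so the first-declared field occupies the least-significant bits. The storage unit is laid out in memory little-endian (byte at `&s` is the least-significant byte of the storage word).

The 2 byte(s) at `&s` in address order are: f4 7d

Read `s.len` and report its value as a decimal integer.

[0]=0xf4 [1]=0x7d (little-endian) → word 0x7df4
id:2 @ bit 0 → (0x7df4>>0)&0x3 = 0x0
tag:2 @ bit 2 → (0x7df4>>2)&0x3 = 0x1
cnt:3 @ bit 4 → (0x7df4>>4)&0x7 = 0x7
type:1 @ bit 7 → (0x7df4>>7)&0x1 = 0x1
chan:3 @ bit 8 → (0x7df4>>8)&0x7 = 0x5
len:5 @ bit 11 → (0x7df4>>11)&0x1f = 0xf  ←

15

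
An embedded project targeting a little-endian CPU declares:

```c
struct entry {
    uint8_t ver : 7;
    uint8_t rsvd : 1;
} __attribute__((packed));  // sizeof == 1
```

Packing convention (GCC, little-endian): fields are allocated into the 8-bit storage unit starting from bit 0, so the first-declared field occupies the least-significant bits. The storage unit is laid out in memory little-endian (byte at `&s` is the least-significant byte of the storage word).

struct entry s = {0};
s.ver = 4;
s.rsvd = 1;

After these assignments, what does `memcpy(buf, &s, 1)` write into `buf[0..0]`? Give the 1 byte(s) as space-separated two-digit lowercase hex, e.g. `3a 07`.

[0+:7] ver=4 & 0x7f = 0x4; word=0x04
[7+:1] rsvd=1 & 0x1 = 0x1; word=0x84
word = 0x84 → little-endian bytes:
  [0]=0x84

84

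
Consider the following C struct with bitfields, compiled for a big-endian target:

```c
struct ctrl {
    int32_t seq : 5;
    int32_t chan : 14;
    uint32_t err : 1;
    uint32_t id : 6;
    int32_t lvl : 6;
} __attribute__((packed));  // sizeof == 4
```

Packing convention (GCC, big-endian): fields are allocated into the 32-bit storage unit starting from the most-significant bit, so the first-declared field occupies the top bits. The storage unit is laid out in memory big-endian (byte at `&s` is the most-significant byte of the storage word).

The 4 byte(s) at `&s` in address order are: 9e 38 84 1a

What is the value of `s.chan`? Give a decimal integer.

[0]=0x9e [1]=0x38 [2]=0x84 [3]=0x1a (big-endian) → word 0x9e38841a
seq:5 @ bit 27 → (0x9e38841a>>27)&0x1f = 0x13
chan:14 @ bit 13 → (0x9e38841a>>13)&0x3fff = 0x31c4  ←
err:1 @ bit 12 → (0x9e38841a>>12)&0x1 = 0x0
id:6 @ bit 6 → (0x9e38841a>>6)&0x3f = 0x10
lvl:6 @ bit 0 → (0x9e38841a>>0)&0x3f = 0x1a
chan signed 14b, MSB=1: 12740 - 16384 = -3644

-3644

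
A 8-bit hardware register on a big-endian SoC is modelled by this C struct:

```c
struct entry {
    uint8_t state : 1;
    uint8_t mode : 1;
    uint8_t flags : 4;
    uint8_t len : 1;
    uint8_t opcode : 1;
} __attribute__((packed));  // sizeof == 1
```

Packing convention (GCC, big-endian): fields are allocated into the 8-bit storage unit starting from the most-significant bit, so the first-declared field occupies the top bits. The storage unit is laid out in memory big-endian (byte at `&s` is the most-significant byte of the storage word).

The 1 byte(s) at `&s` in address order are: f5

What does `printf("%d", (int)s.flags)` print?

[0]=0xf5 (big-endian) → word 0xf5
state [7+:1] = (word>>7) & 0x1 = 1
mode [6+:1] = (word>>6) & 0x1 = 1
flags [2+:4] = (word>>2) & 0xf = 13  ←
len [1+:1] = (word>>1) & 0x1 = 0
opcode [0+:1] = (word>>0) & 0x1 = 1

13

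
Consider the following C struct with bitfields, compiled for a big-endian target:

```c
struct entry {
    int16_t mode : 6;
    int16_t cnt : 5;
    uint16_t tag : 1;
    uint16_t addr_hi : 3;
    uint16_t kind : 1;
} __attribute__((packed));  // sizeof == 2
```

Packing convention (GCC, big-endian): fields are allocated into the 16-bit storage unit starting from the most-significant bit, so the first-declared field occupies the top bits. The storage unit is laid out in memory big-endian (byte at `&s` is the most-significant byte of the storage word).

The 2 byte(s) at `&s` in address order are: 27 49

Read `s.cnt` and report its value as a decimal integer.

[0]=0x27 [1]=0x49 (big-endian) → word 0x2749
mode [10+:6] = (word>>10) & 0x3f = 9
cnt [5+:5] = (word>>5) & 0x1f = 26  ←
tag [4+:1] = (word>>4) & 0x1 = 0
addr_hi [1+:3] = (word>>1) & 0x7 = 4
kind [0+:1] = (word>>0) & 0x1 = 1
cnt signed 5b, MSB=1: 26 - 32 = -6

-6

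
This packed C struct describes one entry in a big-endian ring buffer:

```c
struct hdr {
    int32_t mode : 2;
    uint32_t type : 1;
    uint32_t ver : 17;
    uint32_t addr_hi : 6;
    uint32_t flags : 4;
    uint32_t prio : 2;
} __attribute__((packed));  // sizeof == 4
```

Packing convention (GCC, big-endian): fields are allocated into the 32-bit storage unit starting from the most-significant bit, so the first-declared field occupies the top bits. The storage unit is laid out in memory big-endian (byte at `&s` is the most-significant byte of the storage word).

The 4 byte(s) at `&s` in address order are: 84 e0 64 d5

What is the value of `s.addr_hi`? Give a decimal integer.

[0]=0x84 [1]=0xe0 [2]=0x64 [3]=0xd5 (big-endian) → word 0x84e064d5
mode [30+:2] = (word>>30) & 0x3 = 2
type [29+:1] = (word>>29) & 0x1 = 0
ver [12+:17] = (word>>12) & 0x1ffff = 19974
addr_hi [6+:6] = (word>>6) & 0x3f = 19  ←
flags [2+:4] = (word>>2) & 0xf = 5
prio [0+:2] = (word>>0) & 0x3 = 1

19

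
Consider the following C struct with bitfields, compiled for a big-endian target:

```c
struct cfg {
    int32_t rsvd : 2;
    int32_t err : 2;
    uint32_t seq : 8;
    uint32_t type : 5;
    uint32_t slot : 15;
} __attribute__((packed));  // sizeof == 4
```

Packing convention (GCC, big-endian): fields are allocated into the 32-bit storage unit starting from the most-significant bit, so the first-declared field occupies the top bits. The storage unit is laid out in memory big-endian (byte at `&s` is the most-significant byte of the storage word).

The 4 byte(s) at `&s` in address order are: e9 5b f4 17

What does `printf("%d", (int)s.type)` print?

23

[0]=0xe9 [1]=0x5b [2]=0xf4 [3]=0x17 (big-endian) → word 0xe95bf417
rsvd [30+:2] = (word>>30) & 0x3 = 3
err [28+:2] = (word>>28) & 0x3 = 2
seq [20+:8] = (word>>20) & 0xff = 149
type [15+:5] = (word>>15) & 0x1f = 23  ←
slot [0+:15] = (word>>0) & 0x7fff = 29719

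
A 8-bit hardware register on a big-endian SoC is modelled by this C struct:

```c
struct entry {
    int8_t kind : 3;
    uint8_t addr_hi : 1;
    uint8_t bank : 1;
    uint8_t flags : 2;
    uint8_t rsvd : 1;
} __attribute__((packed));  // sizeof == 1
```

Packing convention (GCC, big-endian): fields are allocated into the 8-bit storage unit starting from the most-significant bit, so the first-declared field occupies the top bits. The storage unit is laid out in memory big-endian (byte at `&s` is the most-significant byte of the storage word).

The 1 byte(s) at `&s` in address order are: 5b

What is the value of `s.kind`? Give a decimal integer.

2

[0]=0x5b (big-endian) → word 0x5b
kind [5+:3] = (word>>5) & 0x7 = 2  ←
addr_hi [4+:1] = (word>>4) & 0x1 = 1
bank [3+:1] = (word>>3) & 0x1 = 1
flags [1+:2] = (word>>1) & 0x3 = 1
rsvd [0+:1] = (word>>0) & 0x1 = 1
kind signed 3b, MSB=0: value = 2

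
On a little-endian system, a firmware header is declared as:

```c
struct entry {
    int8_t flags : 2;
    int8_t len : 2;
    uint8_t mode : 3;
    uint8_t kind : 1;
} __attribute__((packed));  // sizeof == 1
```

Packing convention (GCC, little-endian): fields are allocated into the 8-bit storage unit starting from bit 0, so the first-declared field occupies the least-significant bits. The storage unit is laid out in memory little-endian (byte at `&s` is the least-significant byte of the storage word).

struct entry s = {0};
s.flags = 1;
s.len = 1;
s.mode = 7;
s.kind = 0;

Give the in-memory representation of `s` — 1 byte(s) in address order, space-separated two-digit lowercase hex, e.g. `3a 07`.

flags:2 = 1 → 0x1 << 0 → word 0x01
len:2 = 1 → 0x1 << 2 → word 0x05
mode:3 = 7 → 0x7 << 4 → word 0x75
kind:1 = 0 → 0x0 << 7 → word 0x75
word = 0x75 → little-endian bytes:
  [0]=0x75

75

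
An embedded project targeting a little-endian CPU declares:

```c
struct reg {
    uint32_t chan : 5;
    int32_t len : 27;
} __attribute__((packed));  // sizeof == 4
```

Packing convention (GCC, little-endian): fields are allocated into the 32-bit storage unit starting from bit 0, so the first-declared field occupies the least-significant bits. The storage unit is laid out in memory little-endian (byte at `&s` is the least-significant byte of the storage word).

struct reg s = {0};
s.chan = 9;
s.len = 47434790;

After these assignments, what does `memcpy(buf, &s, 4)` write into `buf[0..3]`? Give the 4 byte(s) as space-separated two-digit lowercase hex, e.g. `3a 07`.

chan (5b) val=9 bits=0x9 at bit 0: 0x00000009
len (27b) val=47434790 bits=0x2d3cc26 at bit 5: 0x5a7984c9
word = 0x5a7984c9 → little-endian bytes:
  [0]=0xc9  [1]=0x84  [2]=0x79  [3]=0x5a

c9 84 79 5a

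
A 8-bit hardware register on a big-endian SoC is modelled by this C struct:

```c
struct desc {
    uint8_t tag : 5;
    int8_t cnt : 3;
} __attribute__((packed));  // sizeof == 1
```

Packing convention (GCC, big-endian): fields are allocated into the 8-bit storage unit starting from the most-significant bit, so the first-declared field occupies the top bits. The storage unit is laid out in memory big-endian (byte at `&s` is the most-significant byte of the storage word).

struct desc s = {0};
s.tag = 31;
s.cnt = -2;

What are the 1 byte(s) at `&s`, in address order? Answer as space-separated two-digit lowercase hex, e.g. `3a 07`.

fe

[3+:5] tag=31 & 0x1f = 0x1f; word=0xf8
[0+:3] cnt=-2 & 0x7 = 0x6; word=0xfe
word = 0xfe → big-endian bytes:
  [0]=0xfe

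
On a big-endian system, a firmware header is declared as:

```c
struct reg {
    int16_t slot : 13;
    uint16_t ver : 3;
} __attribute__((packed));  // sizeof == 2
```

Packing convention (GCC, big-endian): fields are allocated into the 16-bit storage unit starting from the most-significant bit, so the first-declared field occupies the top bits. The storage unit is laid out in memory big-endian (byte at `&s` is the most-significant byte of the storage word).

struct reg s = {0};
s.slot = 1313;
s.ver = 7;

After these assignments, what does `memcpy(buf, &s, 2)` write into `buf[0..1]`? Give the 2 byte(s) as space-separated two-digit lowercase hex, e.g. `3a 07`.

29 0f

slot:13 = 1313 → 0x521 << 3 → word 0x2908
ver:3 = 7 → 0x7 << 0 → word 0x290f
word = 0x290f → big-endian bytes:
  [0]=0x29  [1]=0x0f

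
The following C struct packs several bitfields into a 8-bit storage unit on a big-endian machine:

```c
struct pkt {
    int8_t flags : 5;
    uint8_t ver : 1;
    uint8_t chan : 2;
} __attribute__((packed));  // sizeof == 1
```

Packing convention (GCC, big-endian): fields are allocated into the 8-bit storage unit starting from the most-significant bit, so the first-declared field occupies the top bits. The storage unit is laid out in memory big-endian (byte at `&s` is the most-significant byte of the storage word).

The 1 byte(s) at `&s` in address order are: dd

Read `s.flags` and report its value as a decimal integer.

[0]=0xdd (big-endian) → word 0xdd
flags:5 @ bit 3 → (0xdd>>3)&0x1f = 0x1b  ←
ver:1 @ bit 2 → (0xdd>>2)&0x1 = 0x1
chan:2 @ bit 0 → (0xdd>>0)&0x3 = 0x1
flags signed 5b, MSB=1: 27 - 32 = -5

-5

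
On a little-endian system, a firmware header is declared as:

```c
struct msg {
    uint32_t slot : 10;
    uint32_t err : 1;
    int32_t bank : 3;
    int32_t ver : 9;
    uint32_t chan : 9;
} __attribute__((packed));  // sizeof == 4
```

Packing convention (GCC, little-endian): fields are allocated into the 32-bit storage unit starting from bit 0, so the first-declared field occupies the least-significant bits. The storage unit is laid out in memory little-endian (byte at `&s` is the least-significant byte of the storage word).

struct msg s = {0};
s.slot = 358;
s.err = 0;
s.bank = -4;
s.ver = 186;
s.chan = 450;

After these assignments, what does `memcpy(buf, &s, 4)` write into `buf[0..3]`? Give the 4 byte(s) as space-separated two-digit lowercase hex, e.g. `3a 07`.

slot (10b) val=358 bits=0x166 at bit 0: 0x00000166
err (1b) val=0 bits=0x0 at bit 10: 0x00000166
bank (3b) val=-4 bits=0x4 at bit 11: 0x00002166
ver (9b) val=186 bits=0xba at bit 14: 0x002ea166
chan (9b) val=450 bits=0x1c2 at bit 23: 0xe12ea166
word = 0xe12ea166 → little-endian bytes:
  [0]=0x66  [1]=0xa1  [2]=0x2e  [3]=0xe1

66 a1 2e e1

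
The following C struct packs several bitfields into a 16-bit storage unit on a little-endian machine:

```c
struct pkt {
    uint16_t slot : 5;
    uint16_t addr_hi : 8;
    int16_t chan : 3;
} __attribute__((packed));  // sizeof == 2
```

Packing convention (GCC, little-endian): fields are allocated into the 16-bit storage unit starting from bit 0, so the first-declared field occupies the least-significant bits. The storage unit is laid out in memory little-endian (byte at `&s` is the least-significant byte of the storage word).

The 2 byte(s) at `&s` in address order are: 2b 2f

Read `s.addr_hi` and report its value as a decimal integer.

121

[0]=0x2b [1]=0x2f (little-endian) → word 0x2f2b
slot:5 @ bit 0 → (0x2f2b>>0)&0x1f = 0xb
addr_hi:8 @ bit 5 → (0x2f2b>>5)&0xff = 0x79  ←
chan:3 @ bit 13 → (0x2f2b>>13)&0x7 = 0x1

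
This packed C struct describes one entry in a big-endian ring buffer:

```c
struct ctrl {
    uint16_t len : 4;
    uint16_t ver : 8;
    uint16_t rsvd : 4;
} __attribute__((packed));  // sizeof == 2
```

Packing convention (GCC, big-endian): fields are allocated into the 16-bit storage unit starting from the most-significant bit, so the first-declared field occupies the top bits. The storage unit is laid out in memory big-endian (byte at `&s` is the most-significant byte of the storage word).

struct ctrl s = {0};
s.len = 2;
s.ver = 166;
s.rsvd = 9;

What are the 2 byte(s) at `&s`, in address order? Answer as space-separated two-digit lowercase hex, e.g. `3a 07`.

len:4 = 2 → 0x2 << 12 → word 0x2000
ver:8 = 166 → 0xa6 << 4 → word 0x2a60
rsvd:4 = 9 → 0x9 << 0 → word 0x2a69
word = 0x2a69 → big-endian bytes:
  [0]=0x2a  [1]=0x69

2a 69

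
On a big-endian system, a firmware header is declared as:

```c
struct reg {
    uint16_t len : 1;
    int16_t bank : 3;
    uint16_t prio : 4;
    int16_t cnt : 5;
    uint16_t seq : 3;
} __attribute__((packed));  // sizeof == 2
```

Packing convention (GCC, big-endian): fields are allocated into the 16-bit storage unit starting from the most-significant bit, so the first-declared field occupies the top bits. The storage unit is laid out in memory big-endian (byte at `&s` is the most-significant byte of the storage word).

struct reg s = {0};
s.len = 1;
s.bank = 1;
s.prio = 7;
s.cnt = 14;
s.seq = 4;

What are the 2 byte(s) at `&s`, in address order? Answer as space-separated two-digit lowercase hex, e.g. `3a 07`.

len (1b) val=1 bits=0x1 at bit 15: 0x8000
bank (3b) val=1 bits=0x1 at bit 12: 0x9000
prio (4b) val=7 bits=0x7 at bit 8: 0x9700
cnt (5b) val=14 bits=0xe at bit 3: 0x9770
seq (3b) val=4 bits=0x4 at bit 0: 0x9774
word = 0x9774 → big-endian bytes:
  [0]=0x97  [1]=0x74

97 74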